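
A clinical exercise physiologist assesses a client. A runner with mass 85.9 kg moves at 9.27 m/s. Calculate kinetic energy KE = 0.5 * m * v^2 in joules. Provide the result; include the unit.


v^2 = 9.27^2 = 85.9329
KE = 0.5 * 85.9 * 85.9329
= 3690.82 J

3690.82 J


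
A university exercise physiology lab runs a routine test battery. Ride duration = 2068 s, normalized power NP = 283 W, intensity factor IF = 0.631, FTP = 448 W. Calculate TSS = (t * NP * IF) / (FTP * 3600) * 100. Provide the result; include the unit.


Numerator = 2068 * 283 * 0.631 = 369288.964
Denominator = 448 * 3600 = 1612800
TSS = 369288.964 / 1612800 * 100
= 22.9

22.9 TSS


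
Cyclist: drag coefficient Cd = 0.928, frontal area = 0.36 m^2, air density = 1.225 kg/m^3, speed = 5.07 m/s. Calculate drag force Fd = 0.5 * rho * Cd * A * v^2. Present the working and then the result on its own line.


v^2 = 5.07^2 = 25.7049
Fd = 0.5 * 1.225 * 0.928 * 0.36 * 25.7049
= 5.26 N

5.26 N


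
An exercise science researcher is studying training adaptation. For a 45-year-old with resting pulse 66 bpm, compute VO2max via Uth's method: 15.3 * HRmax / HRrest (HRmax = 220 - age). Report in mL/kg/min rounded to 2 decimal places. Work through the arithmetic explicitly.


Step 1: HRmax = 220 - 45 = 175 bpm
Step 2: Ratio = 175 / 66 = 2.6515
Step 3: VO2max = 15.3 * 2.6515 = 40.57 mL/kg/min

40.57 mL/kg/min


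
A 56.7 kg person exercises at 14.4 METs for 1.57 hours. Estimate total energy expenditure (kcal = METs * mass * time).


Energy = METs * mass(kg) * time(h)
= 14.4 * 56.7 * 1.57
= 1281.87 kcal

1281.87 kcal


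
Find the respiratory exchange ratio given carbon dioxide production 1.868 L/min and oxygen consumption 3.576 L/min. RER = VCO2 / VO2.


VCO2 = 1.868 L/min
VO2 = 3.576 L/min
RER = 1.868 / 3.576 = 0.5224

0.5224


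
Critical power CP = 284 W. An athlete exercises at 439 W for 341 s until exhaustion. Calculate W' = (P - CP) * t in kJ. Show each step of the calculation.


P - CP = 439 - 284 = 155 W
W' = 155 * 341 = 52855 J
= 52855 / 1000 = 52.855 kJ

52.855 kJ


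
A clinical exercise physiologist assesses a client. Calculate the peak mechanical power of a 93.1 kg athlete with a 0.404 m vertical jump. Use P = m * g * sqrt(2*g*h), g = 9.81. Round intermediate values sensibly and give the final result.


First, sqrt(2gh) = sqrt(2 * 9.81 * 0.404)
= sqrt(7.92648) = 2.815401 m/s
Power = 93.1 * 9.81 * 2.815401 = 2571.34 W

2571.34 W


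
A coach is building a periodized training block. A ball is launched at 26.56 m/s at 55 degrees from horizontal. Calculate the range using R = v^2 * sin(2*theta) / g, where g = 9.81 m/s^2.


sin(2 * 55) = sin(110) = 0.939693
v^2 = 26.56^2 = 705.4336
R = 705.4336 * 0.939693 / 9.81
= 67.573 m

67.573 m


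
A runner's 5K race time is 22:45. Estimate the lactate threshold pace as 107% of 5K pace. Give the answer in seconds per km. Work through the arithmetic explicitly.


Total race time = 22*60 + 45 = 1365 seconds
5K pace = 1365 / 5 = 273.0 sec/km
LT pace = 273.0 * 1.07 = 292.11 sec/km

292.11 s/km


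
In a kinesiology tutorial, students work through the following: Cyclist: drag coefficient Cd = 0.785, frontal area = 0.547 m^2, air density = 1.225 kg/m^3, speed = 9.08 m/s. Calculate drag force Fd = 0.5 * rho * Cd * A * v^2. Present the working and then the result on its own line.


v^2 = 9.08^2 = 82.4464
Fd = 0.5 * 1.225 * 0.785 * 0.547 * 82.4464
= 21.684 N

21.684 N


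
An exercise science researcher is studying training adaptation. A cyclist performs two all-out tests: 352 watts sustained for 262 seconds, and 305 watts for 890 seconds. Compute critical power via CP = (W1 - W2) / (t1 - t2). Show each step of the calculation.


W1 = P1 * t1 = 352 * 262 = 92224 J
W2 = P2 * t2 = 305 * 890 = 271450 J
CP = (92224 - 271450) / (262 - 890)
= 285.39 W

285.39 W


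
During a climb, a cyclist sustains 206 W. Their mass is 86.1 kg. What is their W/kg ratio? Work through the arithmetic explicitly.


Power-to-weight = 206 W / 86.1 kg
= 2.393 W/kg

2.393 W/kg


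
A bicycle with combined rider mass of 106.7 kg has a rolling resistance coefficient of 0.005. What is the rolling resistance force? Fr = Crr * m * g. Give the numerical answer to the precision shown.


Fr = 0.005 * 106.7 * 9.81
= 0.5335 * 9.81
= 5.234 N

5.234 N


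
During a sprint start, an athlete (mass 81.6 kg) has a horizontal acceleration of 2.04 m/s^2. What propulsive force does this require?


Propulsive force = mass * acceleration
= 81.6 kg * 2.04 m/s^2
= 166.46 N

166.46 N


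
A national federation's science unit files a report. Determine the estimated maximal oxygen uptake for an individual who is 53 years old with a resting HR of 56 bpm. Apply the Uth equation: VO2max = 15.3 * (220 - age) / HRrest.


HRmax = 220 - 53 = 167
VO2max = 15.3 * (167 / 56)
= 15.3 * 2.9821
= 45.63 mL/kg/min

45.63 mL/kg/min


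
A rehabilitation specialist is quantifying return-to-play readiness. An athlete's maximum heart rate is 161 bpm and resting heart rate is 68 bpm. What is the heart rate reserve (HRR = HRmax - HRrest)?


HRR = HRmax - HRrest
= 161 - 68
= 93 bpm

93 bpm


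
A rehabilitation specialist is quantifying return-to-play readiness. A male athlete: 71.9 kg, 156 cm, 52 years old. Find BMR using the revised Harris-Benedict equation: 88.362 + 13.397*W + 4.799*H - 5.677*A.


Intercept = 88.362
Weight contribution = 13.397 * 71.9 = 963.2443
Height contribution = 4.799 * 156 = 748.644
Age contribution = 5.677 * 52 = 295.204
BMR = 88.362 + 963.2443 + 748.644 - 295.204
= 1505.05 kcal/day

1505.05 kcal/day


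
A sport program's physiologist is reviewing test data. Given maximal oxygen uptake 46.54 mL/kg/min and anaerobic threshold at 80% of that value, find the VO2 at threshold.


Percentage as decimal = 0.8
VO2 at AT = 46.54 * 0.8 = 37.23 mL/kg/min

37.23 mL/kg/min


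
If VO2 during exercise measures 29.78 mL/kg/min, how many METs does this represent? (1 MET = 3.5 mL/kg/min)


METs = VO2 / 3.5 = 29.78 / 3.5 = 8.51

8.51 METs


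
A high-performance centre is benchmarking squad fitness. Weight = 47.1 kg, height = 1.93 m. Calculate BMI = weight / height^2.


height^2 = 1.93^2 = 3.7249
BMI = 47.1 / 3.7249 = 12.64 kg/m^2

12.64 kg/m^2


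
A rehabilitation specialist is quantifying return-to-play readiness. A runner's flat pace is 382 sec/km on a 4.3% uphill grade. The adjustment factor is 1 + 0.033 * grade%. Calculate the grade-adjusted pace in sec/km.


Factor = 1 + 0.033 * 4.3 = 1.1419
Adjusted pace = 382 * 1.1419
= 436.21 sec/km

436.21 s/km


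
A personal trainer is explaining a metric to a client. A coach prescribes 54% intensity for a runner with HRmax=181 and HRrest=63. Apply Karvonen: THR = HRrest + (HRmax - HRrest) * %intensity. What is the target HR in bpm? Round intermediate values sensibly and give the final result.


Heart rate reserve = 181 - 63 = 118
Intensity fraction = 54 / 100 = 0.54
THR = 63 + 118 * 0.54 = 126.72 bpm

126.72 bpm


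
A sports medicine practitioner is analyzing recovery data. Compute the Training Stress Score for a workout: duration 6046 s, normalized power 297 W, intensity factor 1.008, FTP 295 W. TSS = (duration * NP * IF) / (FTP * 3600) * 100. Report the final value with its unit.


Product = 6046 * 297 * 1.008 = 1810027.296
Base = 295 * 3600 = 1062000
TSS = 1810027.296 / 1062000 * 100 = 170.44

170.44 TSS


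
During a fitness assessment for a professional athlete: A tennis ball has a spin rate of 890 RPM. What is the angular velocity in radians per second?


Convert RPM to rad/s: multiply by 2*pi and divide by 60
omega = 890 * 2 * pi / 60
= 93.201 rad/s

93.201 rad/s


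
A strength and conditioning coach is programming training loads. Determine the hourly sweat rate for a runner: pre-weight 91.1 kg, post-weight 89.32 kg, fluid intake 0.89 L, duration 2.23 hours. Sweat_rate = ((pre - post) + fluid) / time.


Mass lost = 91.1 - 89.32 = 1.78 kg
Add fluid consumed: 1.78 + 0.89 = 2.67 L total sweat
Sweat rate = 2.67 / 2.23 = 1.197 L/h

1.197 L/h


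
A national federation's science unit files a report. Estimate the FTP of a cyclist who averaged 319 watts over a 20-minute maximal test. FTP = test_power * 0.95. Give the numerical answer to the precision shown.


FTP = 319 * 0.95 = 303.05 W

303.05 W


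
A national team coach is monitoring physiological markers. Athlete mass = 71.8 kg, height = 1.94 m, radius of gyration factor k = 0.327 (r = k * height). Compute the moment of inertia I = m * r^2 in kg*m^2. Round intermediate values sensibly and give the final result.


r = k * height = 0.327 * 1.94 = 0.63438 m
r^2 = 0.63438^2 = 0.402438
I = 71.8 * 0.402438 = 28.895 kg*m^2

28.895 kg*m^2


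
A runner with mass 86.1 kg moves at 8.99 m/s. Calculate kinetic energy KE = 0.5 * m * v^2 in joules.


v^2 = 8.99^2 = 80.8201
KE = 0.5 * 86.1 * 80.8201
= 3479.31 J

3479.31 J


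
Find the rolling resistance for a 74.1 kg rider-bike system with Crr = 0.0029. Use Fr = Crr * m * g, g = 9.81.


m * g = 74.1 * 9.81 = 726.921 N
Fr = 0.0029 * 726.921 = 2.108 N

2.108 N


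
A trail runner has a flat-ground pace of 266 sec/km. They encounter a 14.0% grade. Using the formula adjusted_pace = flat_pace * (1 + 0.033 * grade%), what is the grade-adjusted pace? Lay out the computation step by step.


Grade factor = 1 + 0.033 * 14.0 = 1.462
Adjusted = 266 * 1.462 = 388.89 sec/km

388.89 s/km


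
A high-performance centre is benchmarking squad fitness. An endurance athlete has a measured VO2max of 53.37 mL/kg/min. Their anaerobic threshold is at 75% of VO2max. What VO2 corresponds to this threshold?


Anaerobic threshold VO2 = VO2max * 75%
= 53.37 * 0.75
= 40.03 mL/kg/min

40.03 mL/kg/min


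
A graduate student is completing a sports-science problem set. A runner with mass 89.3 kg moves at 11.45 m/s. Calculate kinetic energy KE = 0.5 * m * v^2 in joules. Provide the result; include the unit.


v^2 = 11.45^2 = 131.1025
KE = 0.5 * 89.3 * 131.1025
= 5853.73 J

5853.73 J


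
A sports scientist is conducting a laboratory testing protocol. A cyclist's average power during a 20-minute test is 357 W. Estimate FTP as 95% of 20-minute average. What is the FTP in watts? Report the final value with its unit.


FTP = 20-min power * 0.95
= 357 * 0.95
= 339.15 W

339.15 W


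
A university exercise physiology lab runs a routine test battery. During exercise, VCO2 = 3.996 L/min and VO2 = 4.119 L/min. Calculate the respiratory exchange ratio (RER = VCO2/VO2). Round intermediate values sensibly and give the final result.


RER = VCO2 / VO2
= 3.996 / 4.119
= 0.9701

0.9701


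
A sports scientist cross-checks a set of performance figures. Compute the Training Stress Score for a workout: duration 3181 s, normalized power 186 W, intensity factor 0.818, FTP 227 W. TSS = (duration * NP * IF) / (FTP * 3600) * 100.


Product = 3181 * 186 * 0.818 = 483982.788
Base = 227 * 3600 = 817200
TSS = 483982.788 / 817200 * 100 = 59.22

59.22 TSS


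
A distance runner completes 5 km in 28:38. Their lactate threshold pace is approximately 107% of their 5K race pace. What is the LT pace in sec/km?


Convert to seconds: 28 min 38 s = 1718 s
Pace per km = 1718 / 5 = 343.6 s/km
LT pace = 343.6 * 1.07 = 367.65 s/km

367.65 s/km


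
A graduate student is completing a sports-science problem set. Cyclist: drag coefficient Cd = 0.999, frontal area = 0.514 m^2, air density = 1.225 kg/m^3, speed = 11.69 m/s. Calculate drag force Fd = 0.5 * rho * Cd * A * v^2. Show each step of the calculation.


v^2 = 11.69^2 = 136.6561
Fd = 0.5 * 1.225 * 0.999 * 0.514 * 136.6561
= 42.98 N

42.98 N


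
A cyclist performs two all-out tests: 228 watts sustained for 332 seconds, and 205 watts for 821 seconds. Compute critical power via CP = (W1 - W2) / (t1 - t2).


W1 = P1 * t1 = 228 * 332 = 75696 J
W2 = P2 * t2 = 205 * 821 = 168305 J
CP = (75696 - 168305) / (332 - 821)
= 189.38 W

189.38 W


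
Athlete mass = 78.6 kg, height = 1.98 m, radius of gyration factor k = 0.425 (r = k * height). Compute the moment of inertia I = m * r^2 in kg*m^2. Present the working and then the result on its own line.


r = k * height = 0.425 * 1.98 = 0.8415 m
r^2 = 0.8415^2 = 0.708122
I = 78.6 * 0.708122 = 55.658 kg*m^2

55.658 kg*m^2


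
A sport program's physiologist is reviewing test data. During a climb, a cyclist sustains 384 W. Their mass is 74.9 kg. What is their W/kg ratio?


Power-to-weight = 384 W / 74.9 kg
= 5.127 W/kg

5.127 W/kg


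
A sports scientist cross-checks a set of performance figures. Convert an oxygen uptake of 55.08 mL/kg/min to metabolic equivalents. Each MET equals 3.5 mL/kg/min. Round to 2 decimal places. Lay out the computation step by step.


One MET = 3.5 mL/kg/min
Number of METs = 55.08 / 3.5
= 15.74 METs

15.74 METs


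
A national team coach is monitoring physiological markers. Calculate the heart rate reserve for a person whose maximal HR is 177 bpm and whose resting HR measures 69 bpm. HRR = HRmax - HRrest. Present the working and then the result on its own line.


HRmax = 177 bpm
HRrest = 69 bpm
HRR = 177 - 69 = 108 bpm

108 bpm


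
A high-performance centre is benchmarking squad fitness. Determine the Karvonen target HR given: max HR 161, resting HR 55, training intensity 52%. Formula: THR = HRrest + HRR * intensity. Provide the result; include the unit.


HRR = HRmax - HRrest = 161 - 55 = 106
THR = 55 + 106 * 0.52
= 110.12 bpm

110.12 bpm


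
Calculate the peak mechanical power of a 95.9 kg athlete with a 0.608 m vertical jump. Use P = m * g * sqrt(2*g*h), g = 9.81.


First, sqrt(2gh) = sqrt(2 * 9.81 * 0.608)
= sqrt(11.92896) = 3.453833 m/s
Power = 95.9 * 9.81 * 3.453833 = 3249.29 W

3249.29 W


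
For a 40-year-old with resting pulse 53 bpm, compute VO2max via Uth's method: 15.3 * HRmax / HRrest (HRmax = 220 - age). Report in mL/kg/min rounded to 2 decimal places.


Step 1: HRmax = 220 - 40 = 180 bpm
Step 2: Ratio = 180 / 53 = 3.3962
Step 3: VO2max = 15.3 * 3.3962 = 51.96 mL/kg/min

51.96 mL/kg/min


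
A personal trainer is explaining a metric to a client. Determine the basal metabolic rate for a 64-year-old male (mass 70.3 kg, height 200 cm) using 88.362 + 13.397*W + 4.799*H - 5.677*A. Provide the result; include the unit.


BMR = 88.362 + 13.397*70.3 + 4.799*200 - 5.677*64
= 1626.64 kcal/day

1626.64 kcal/day


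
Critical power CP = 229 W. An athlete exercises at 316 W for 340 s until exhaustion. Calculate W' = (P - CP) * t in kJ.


P - CP = 316 - 229 = 87 W
W' = 87 * 340 = 29580 J
= 29580 / 1000 = 29.58 kJ

29.58 kJ


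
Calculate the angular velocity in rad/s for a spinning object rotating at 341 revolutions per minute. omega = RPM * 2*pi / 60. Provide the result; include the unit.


omega = RPM * 2*pi / 60
= 341 * 6.28318531 / 60
= 35.709 rad/s

35.709 rad/s


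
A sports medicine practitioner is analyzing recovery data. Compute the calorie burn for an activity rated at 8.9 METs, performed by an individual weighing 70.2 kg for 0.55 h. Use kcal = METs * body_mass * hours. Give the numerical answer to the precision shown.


Product of METs and mass = 8.9 * 70.2 = 624.78
Total kcal = 624.78 * 0.55 = 343.63 kcal

343.63 kcal


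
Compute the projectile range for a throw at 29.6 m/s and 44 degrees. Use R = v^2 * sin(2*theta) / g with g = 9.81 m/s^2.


Two times the angle = 88 degrees
sin(88) = 0.999391
R = 876.16 * 0.999391 / 9.81 = 89.259 m

89.259 m


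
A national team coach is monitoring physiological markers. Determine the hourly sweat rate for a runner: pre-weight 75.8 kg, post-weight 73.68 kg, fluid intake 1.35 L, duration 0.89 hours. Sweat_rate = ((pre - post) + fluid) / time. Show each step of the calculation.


Mass lost = 75.8 - 73.68 = 2.12 kg
Add fluid consumed: 2.12 + 1.35 = 3.47 L total sweat
Sweat rate = 3.47 / 0.89 = 3.899 L/h

3.899 L/h


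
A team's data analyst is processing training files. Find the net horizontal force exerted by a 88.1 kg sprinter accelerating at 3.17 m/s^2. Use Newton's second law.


Newton's second law: F = m * a
F = 88.1 * 3.17 = 279.28 N

279.28 N


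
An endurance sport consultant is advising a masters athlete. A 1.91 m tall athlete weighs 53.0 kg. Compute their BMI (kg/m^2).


height^2 = 3.6481 m^2
BMI = 53.0 / 3.6481 = 14.53 kg/m^2

14.53 kg/m^2


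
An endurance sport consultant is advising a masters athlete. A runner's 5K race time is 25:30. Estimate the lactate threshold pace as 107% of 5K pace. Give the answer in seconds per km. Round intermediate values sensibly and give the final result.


Total race time = 25*60 + 30 = 1530 seconds
5K pace = 1530 / 5 = 306.0 sec/km
LT pace = 306.0 * 1.07 = 327.42 sec/km

327.42 s/km


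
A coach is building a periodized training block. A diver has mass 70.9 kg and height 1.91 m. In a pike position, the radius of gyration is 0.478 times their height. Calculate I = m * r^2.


r = 0.478 * 1.91 = 0.91298 m
I = m * r^2 = 70.9 * 0.833532 = 59.097 kg*m^2

59.097 kg*m^2


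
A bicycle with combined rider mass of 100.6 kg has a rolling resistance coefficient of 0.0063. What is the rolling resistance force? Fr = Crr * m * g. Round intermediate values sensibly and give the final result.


Fr = 0.0063 * 100.6 * 9.81
= 0.63378 * 9.81
= 6.217 N

6.217 N


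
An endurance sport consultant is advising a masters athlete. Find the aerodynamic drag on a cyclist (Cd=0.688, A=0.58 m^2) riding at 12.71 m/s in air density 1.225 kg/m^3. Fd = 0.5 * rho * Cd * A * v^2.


Fd = 0.5 * 1.225 * 0.688 * 0.58 * 12.71^2
= 0.5 * 1.225 * 0.688 * 0.58 * 161.5441
= 39.483 N

39.483 N


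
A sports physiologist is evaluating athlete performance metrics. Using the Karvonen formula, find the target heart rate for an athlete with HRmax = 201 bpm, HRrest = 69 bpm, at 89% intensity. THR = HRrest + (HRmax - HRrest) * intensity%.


HRR = 201 - 69 = 132
THR = 69 + 132 * 0.89
= 69 + 117.48
= 186.48 bpm

186.48 bpm


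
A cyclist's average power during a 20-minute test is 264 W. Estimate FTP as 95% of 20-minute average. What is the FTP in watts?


FTP = 20-min power * 0.95
= 264 * 0.95
= 250.8 W

250.8 W


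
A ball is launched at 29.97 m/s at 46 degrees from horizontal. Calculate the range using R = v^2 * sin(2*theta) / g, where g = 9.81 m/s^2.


sin(2 * 46) = sin(92) = 0.999391
v^2 = 29.97^2 = 898.2009
R = 898.2009 * 0.999391 / 9.81
= 91.504 m

91.504 m


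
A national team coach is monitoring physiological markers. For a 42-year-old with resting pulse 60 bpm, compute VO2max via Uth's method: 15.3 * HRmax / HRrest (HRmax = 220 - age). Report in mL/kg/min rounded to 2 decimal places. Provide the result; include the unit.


Step 1: HRmax = 220 - 42 = 178 bpm
Step 2: Ratio = 178 / 60 = 2.9667
Step 3: VO2max = 15.3 * 2.9667 = 45.39 mL/kg/min

45.39 mL/kg/min


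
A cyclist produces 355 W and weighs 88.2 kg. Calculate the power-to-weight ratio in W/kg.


P/W = power / mass
= 355 / 88.2
= 4.025 W/kg

4.025 W/kg


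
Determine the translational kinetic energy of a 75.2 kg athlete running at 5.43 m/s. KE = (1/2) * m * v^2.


KE = 0.5 * m * v^2
= 0.5 * 75.2 * 5.43^2
= 0.5 * 75.2 * 29.4849
= 1108.63 J

1108.63 J


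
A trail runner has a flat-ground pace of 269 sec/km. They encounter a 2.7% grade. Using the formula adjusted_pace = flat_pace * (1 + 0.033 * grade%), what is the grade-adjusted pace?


Grade factor = 1 + 0.033 * 2.7 = 1.0891
Adjusted = 269 * 1.0891 = 292.97 sec/km

292.97 s/km


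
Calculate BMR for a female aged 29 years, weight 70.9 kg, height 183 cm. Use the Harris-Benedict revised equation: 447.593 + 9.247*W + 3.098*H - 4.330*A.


Substituting values:
W term = 9.247 * 70.9 = 655.6123
H term = 3.098 * 183 = 566.934
A term = 4.330 * 29 = 125.57
BMR = 1544.57 kcal/day

1544.57 kcal/day


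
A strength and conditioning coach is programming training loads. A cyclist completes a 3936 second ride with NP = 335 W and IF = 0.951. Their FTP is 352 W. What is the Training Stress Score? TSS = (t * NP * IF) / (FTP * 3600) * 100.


t * NP * IF = 3936 * 335 * 0.951 = 1253950.56
FTP * 3600 = 1267200
TSS = (1253950.56 / 1267200) * 100 = 98.95

98.95 TSS


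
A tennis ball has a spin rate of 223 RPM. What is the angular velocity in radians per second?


Convert RPM to rad/s: multiply by 2*pi and divide by 60
omega = 223 * 2 * pi / 60
= 23.353 rad/s

23.353 rad/s


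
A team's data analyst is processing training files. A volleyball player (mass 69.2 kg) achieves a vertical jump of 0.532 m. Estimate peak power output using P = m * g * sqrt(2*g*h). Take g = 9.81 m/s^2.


2 * g * h = 2 * 9.81 * 0.532 = 10.43784
sqrt(10.43784) = 3.230765 m/s
P = 69.2 * 9.81 * 3.230765 = 2193.21 W

2193.21 W


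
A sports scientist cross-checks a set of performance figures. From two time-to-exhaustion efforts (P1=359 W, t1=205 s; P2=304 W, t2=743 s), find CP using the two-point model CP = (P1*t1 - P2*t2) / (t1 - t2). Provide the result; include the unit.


Work in trial 1 = 73595 J
Work in trial 2 = 225872 J
Delta work = -152277 J
Delta time = -538 s
CP = -152277 / -538 = 283.04 W

283.04 W


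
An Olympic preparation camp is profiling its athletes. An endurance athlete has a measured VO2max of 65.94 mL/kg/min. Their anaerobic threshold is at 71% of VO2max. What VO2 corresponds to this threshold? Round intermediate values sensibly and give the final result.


Anaerobic threshold VO2 = VO2max * 71%
= 65.94 * 0.71
= 46.82 mL/kg/min

46.82 mL/kg/min


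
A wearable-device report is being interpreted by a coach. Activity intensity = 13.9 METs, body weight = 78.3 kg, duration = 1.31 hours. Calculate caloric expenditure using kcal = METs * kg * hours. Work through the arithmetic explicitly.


kcal = 13.9 * 78.3 * 1.31
= 1088.37 * 1.31
= 1425.76 kcal

1425.76 kcal


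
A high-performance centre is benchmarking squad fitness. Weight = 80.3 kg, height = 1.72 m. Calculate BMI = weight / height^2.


height^2 = 1.72^2 = 2.9584
BMI = 80.3 / 2.9584 = 27.14 kg/m^2

27.14 kg/m^2


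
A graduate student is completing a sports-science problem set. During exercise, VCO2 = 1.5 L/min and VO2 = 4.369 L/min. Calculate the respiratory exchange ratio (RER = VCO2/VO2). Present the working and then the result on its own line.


RER = VCO2 / VO2
= 1.5 / 4.369
= 0.3433

0.3433


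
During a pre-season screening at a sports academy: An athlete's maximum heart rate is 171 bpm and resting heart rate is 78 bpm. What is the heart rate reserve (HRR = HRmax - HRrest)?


HRR = HRmax - HRrest
= 171 - 78
= 93 bpm

93 bpm


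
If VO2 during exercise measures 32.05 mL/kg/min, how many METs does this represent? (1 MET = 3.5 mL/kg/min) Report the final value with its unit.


METs = VO2 / 3.5 = 32.05 / 3.5 = 9.16

9.16 METs


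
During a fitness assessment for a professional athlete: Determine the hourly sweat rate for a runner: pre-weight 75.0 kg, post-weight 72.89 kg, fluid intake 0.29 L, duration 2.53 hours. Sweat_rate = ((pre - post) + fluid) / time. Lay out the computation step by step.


Mass lost = 75.0 - 72.89 = 2.11 kg
Add fluid consumed: 2.11 + 0.29 = 2.4 L total sweat
Sweat rate = 2.4 / 2.53 = 0.949 L/h

0.949 L/h


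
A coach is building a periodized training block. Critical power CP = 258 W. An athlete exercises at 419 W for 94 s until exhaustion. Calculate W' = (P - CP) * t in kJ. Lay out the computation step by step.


P - CP = 419 - 258 = 161 W
W' = 161 * 94 = 15134 J
= 15134 / 1000 = 15.134 kJ

15.134 kJ


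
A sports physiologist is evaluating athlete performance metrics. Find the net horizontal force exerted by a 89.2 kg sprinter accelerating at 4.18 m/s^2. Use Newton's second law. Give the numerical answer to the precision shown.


Newton's second law: F = m * a
F = 89.2 * 4.18 = 372.86 N

372.86 N


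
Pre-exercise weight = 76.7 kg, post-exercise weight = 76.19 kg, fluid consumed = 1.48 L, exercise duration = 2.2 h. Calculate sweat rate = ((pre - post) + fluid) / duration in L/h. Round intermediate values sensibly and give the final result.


Weight loss = 76.7 - 76.19 = 0.51 kg (approx L)
Total sweat = 0.51 + 1.48 = 1.99 L
Sweat rate = 1.99 / 2.2 = 0.905 L/h

0.905 L/h


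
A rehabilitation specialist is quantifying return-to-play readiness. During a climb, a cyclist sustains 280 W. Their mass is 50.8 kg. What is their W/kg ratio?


Power-to-weight = 280 W / 50.8 kg
= 5.512 W/kg

5.512 W/kg


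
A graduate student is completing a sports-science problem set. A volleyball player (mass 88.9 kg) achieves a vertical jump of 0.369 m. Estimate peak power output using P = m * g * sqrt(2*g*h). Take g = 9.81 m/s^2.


2 * g * h = 2 * 9.81 * 0.369 = 7.23978
sqrt(7.23978) = 2.690684 m/s
P = 88.9 * 9.81 * 2.690684 = 2346.57 W

2346.57 W


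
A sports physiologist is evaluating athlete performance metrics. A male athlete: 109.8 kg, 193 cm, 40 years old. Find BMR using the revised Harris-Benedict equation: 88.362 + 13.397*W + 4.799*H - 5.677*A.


Intercept = 88.362
Weight contribution = 13.397 * 109.8 = 1470.9906
Height contribution = 4.799 * 193 = 926.207
Age contribution = 5.677 * 40 = 227.08
BMR = 88.362 + 1470.9906 + 926.207 - 227.08
= 2258.48 kcal/day

2258.48 kcal/day


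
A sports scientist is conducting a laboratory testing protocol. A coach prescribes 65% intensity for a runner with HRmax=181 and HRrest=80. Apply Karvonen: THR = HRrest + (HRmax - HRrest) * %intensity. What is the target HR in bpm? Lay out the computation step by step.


Heart rate reserve = 181 - 80 = 101
Intensity fraction = 65 / 100 = 0.65
THR = 80 + 101 * 0.65 = 145.65 bpm

145.65 bpm


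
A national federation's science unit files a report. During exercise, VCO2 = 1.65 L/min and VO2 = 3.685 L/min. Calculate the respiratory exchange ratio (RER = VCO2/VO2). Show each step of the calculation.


RER = VCO2 / VO2
= 1.65 / 3.685
= 0.4478

0.4478


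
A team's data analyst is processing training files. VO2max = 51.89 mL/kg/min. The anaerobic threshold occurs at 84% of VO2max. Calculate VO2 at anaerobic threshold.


AT fraction = 84 / 100 = 0.84
AT VO2 = 51.89 * 0.84
= 43.59 mL/kg/min

43.59 mL/kg/min


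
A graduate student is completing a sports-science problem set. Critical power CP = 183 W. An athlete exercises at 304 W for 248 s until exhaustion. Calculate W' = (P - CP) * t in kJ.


P - CP = 304 - 183 = 121 W
W' = 121 * 248 = 30008 J
= 30008 / 1000 = 30.008 kJ

30.008 kJ


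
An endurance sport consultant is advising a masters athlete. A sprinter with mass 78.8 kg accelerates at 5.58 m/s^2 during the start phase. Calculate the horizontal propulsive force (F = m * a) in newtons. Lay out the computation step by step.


F = m * a
= 78.8 * 5.58
= 439.7 N

439.7 N


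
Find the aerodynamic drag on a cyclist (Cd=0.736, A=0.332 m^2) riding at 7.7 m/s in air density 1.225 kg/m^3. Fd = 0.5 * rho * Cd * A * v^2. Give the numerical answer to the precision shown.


Fd = 0.5 * 1.225 * 0.736 * 0.332 * 7.7^2
= 0.5 * 1.225 * 0.736 * 0.332 * 59.29
= 8.874 N

8.874 N


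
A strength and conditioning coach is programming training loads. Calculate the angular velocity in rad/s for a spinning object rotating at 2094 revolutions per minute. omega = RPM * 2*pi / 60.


omega = RPM * 2*pi / 60
= 2094 * 6.28318531 / 60
= 219.283 rad/s

219.283 rad/s


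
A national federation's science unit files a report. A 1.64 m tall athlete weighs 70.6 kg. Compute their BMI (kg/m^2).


height^2 = 2.6896 m^2
BMI = 70.6 / 2.6896 = 26.25 kg/m^2

26.25 kg/m^2


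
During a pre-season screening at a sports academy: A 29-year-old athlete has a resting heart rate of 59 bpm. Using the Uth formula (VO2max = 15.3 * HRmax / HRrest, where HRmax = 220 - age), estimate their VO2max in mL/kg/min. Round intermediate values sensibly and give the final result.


HRmax = 220 - 29 = 191 bpm
Ratio = HRmax / HRrest = 191 / 59 = 3.2373
VO2max = 15.3 * 3.2373 = 49.53 mL/kg/min

49.53 mL/kg/min


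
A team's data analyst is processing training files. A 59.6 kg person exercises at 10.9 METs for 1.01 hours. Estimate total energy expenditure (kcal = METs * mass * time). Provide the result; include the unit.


Energy = METs * mass(kg) * time(h)
= 10.9 * 59.6 * 1.01
= 656.14 kcal

656.14 kcal


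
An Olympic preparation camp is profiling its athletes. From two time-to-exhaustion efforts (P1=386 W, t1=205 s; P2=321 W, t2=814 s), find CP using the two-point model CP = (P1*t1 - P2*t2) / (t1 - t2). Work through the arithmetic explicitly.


Work in trial 1 = 79130 J
Work in trial 2 = 261294 J
Delta work = -182164 J
Delta time = -609 s
CP = -182164 / -609 = 299.12 W

299.12 W


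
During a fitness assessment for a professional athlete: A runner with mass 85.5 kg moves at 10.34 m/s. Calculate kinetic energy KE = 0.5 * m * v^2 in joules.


v^2 = 10.34^2 = 106.9156
KE = 0.5 * 85.5 * 106.9156
= 4570.64 J

4570.64 J


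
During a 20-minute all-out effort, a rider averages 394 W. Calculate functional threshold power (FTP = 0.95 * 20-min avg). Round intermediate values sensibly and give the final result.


FTP = 0.95 * 394
= 374.3 W

374.3 W


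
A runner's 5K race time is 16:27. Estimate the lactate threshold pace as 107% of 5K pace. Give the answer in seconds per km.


Total race time = 16*60 + 27 = 987 seconds
5K pace = 987 / 5 = 197.4 sec/km
LT pace = 197.4 * 1.07 = 211.22 sec/km

211.22 s/km


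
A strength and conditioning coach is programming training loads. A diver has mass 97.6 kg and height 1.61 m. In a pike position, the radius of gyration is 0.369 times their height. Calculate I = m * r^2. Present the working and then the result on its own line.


r = 0.369 * 1.61 = 0.59409 m
I = m * r^2 = 97.6 * 0.352943 = 34.447 kg*m^2

34.447 kg*m^2


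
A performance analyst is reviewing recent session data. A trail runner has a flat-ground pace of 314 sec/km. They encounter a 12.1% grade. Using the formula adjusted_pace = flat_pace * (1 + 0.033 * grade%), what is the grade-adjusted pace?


Grade factor = 1 + 0.033 * 12.1 = 1.3993
Adjusted = 314 * 1.3993 = 439.38 sec/km

439.38 s/km


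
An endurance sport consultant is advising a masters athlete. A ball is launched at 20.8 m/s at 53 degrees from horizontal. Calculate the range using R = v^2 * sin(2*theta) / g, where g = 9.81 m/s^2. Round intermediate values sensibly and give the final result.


sin(2 * 53) = sin(106) = 0.961262
v^2 = 20.8^2 = 432.64
R = 432.64 * 0.961262 / 9.81
= 42.394 m

42.394 m


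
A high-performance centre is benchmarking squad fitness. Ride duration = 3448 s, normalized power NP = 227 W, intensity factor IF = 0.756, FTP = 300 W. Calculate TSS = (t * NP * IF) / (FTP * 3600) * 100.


Numerator = 3448 * 227 * 0.756 = 591718.176
Denominator = 300 * 3600 = 1080000
TSS = 591718.176 / 1080000 * 100
= 54.79

54.79 TSS


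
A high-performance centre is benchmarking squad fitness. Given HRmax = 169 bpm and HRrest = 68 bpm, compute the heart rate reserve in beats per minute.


Heart rate reserve = maximum HR minus resting HR
HRR = 169 - 68 = 101 bpm

101 bpm


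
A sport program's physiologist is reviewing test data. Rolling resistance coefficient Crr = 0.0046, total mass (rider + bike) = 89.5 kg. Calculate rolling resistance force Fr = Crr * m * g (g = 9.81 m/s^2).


Fr = Crr * m * g
= 0.0046 * 89.5 * 9.81
= 4.039 N

4.039 N


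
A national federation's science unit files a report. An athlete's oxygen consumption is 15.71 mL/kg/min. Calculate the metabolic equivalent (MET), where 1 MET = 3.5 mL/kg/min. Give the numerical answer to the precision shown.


MET = VO2 / 3.5
= 15.71 / 3.5
= 4.49 METs

4.49 METs


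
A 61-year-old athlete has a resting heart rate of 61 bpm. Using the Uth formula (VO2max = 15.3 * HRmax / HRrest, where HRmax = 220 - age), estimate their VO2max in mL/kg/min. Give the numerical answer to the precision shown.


HRmax = 220 - 61 = 159 bpm
Ratio = HRmax / HRrest = 159 / 61 = 2.6066
VO2max = 15.3 * 2.6066 = 39.88 mL/kg/min

39.88 mL/kg/min


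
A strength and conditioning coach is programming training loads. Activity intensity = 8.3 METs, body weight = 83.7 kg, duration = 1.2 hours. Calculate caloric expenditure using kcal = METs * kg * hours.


kcal = 8.3 * 83.7 * 1.2
= 694.71 * 1.2
= 833.65 kcal

833.65 kcal


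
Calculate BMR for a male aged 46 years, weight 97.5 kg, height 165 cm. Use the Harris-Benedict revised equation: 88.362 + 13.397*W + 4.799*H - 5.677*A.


Substituting values:
W term = 13.397 * 97.5 = 1306.2075
H term = 4.799 * 165 = 791.835
A term = 5.677 * 46 = 261.142
BMR = 1925.26 kcal/day

1925.26 kcal/day


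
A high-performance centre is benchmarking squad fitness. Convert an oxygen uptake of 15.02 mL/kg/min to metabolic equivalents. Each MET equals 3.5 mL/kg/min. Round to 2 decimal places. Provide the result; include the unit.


One MET = 3.5 mL/kg/min
Number of METs = 15.02 / 3.5
= 4.29 METs

4.29 METs


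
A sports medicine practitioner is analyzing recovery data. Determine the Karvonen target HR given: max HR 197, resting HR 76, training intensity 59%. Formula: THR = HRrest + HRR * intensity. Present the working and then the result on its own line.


HRR = HRmax - HRrest = 197 - 76 = 121
THR = 76 + 121 * 0.59
= 147.39 bpm

147.39 bpm


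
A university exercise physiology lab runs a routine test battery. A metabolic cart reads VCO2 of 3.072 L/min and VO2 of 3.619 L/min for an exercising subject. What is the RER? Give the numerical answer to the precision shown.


RER = VCO2 / VO2 = 3.072 / 3.619 = 0.8489

0.8489


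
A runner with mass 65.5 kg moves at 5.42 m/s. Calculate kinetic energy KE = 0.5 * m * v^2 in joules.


v^2 = 5.42^2 = 29.3764
KE = 0.5 * 65.5 * 29.3764
= 962.08 J

962.08 J


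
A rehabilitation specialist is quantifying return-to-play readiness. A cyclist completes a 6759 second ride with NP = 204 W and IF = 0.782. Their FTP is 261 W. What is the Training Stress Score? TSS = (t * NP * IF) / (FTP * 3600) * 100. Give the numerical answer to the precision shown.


t * NP * IF = 6759 * 204 * 0.782 = 1078249.752
FTP * 3600 = 939600
TSS = (1078249.752 / 939600) * 100 = 114.76

114.76 TSS


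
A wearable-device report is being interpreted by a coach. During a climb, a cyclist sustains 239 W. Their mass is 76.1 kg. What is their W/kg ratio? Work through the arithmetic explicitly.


Power-to-weight = 239 W / 76.1 kg
= 3.141 W/kg

3.141 W/kg


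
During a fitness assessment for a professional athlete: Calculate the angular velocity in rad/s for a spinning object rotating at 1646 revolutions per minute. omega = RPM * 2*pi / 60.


omega = RPM * 2*pi / 60
= 1646 * 6.28318531 / 60
= 172.369 rad/s

172.369 rad/s


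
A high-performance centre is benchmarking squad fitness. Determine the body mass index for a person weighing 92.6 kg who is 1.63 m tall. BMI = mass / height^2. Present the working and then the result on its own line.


BMI = mass / height^2
= 92.6 / 1.63^2
= 92.6 / 2.6569
= 34.85 kg/m^2

34.85 kg/m^2


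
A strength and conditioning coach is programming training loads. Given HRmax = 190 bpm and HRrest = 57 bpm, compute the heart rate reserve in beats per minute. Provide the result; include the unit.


Heart rate reserve = maximum HR minus resting HR
HRR = 190 - 57 = 133 bpm

133 bpm


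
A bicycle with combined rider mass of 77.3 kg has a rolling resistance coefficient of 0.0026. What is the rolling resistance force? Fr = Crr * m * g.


Fr = 0.0026 * 77.3 * 9.81
= 0.20098 * 9.81
= 1.972 N

1.972 N


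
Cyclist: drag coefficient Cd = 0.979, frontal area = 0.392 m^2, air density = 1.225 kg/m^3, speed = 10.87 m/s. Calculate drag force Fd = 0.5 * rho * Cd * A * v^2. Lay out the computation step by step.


v^2 = 10.87^2 = 118.1569
Fd = 0.5 * 1.225 * 0.979 * 0.392 * 118.1569
= 27.774 N

27.774 N


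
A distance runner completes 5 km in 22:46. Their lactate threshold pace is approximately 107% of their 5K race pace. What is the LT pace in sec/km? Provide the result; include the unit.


Convert to seconds: 22 min 46 s = 1366 s
Pace per km = 1366 / 5 = 273.2 s/km
LT pace = 273.2 * 1.07 = 292.32 s/km

292.32 s/km


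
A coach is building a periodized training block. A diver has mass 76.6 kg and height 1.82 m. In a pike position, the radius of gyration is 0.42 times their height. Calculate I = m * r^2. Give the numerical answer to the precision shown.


r = 0.42 * 1.82 = 0.7644 m
I = m * r^2 = 76.6 * 0.584307 = 44.758 kg*m^2

44.758 kg*m^2


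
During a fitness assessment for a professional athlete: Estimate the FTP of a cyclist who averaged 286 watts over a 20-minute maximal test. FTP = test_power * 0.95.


FTP = 286 * 0.95 = 271.7 W

271.7 W


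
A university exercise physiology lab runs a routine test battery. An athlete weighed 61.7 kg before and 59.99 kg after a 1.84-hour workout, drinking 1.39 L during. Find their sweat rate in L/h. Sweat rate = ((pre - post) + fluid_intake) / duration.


Body mass change = 1.71 kg
Total sweat loss = 1.71 + 1.39 = 3.1 L
Rate = 3.1 / 1.84 = 1.685 L/h

1.685 L/h


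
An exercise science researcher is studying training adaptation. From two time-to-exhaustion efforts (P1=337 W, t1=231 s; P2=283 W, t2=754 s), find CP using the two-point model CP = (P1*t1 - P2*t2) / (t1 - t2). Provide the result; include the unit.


Work in trial 1 = 77847 J
Work in trial 2 = 213382 J
Delta work = -135535 J
Delta time = -523 s
CP = -135535 / -523 = 259.15 W

259.15 W


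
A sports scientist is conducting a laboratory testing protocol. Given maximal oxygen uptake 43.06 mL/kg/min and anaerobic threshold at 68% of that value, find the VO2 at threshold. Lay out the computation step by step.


Percentage as decimal = 0.68
VO2 at AT = 43.06 * 0.68 = 29.28 mL/kg/min

29.28 mL/kg/min


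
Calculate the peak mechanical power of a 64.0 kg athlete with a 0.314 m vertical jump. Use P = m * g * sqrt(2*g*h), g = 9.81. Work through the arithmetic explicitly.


First, sqrt(2gh) = sqrt(2 * 9.81 * 0.314)
= sqrt(6.16068) = 2.482072 m/s
Power = 64.0 * 9.81 * 2.482072 = 1558.34 W

1558.34 W


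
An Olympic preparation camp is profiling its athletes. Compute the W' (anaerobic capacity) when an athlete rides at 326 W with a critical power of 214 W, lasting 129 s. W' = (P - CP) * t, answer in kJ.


Above-CP power = 112 W
Duration = 129 s
W' = 112 * 129 = 14448 J
Convert: 14448 / 1000 = 14.448 kJ

14.448 kJ


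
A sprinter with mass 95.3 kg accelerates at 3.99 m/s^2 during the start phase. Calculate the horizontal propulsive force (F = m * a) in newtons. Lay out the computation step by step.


F = m * a
= 95.3 * 3.99
= 380.25 N

380.25 N


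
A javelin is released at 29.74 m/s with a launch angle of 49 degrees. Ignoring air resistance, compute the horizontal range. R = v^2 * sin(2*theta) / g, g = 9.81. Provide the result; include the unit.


Launch speed squared = 884.4676
sin(2 * 49 deg) = 0.990268
Range = 884.4676 * 0.990268 / 9.81
= 89.282 m

89.282 m


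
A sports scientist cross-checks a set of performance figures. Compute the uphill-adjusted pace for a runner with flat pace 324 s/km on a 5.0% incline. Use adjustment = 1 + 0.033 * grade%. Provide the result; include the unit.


Adjustment factor = 1 + 0.033 * 5.0 = 1.165
Grade-adjusted pace = 324 * 1.165 = 377.46 s/km

377.46 s/km


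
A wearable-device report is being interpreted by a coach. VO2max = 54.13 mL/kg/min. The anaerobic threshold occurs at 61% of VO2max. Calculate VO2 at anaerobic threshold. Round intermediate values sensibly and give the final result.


AT fraction = 61 / 100 = 0.61
AT VO2 = 54.13 * 0.61
= 33.02 mL/kg/min

33.02 mL/kg/min


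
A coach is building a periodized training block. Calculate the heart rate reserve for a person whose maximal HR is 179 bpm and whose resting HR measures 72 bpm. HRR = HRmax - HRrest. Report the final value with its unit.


HRmax = 179 bpm
HRrest = 72 bpm
HRR = 179 - 72 = 107 bpm

107 bpm
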